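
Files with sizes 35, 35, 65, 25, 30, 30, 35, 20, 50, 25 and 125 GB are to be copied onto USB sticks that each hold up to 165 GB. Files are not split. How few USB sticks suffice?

3

Total = 125 + 65 + 50 + 35 + 35 + 35 + 30 + 30 + 25 + 25 + 20 = 475 GB.
Lower bound: ⌈475/165⌉ = 3 USB sticks.
A packing using 3 USB sticks:
  USB stick 1: 125 + 35 = 160
  USB stick 2: 65 + 50 + 35 = 150
  USB stick 3: 35 + 30 + 30 + 25 + 25 + 20 = 165
This matches the lower bound, so 3 is optimal.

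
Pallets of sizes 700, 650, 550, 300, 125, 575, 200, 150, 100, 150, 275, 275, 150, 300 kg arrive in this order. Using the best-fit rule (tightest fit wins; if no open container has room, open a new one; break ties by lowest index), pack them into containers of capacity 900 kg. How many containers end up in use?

6

  700 → container 1 (new)  [load 700/900]
  650 → container 2 (new)  [load 650/900]
  550 → container 3 (new)  [load 550/900]
  300 → container 3  [load 850/900]
  125 → container 1  [load 825/900]
  575 → container 4 (new)  [load 575/900]
  200 → container 2  [load 850/900]
  150 → container 4  [load 725/900]
  100 → container 4  [load 825/900]
  150 → container 5 (new)  [load 150/900]
  275 → container 5  [load 425/900]
  275 → container 5  [load 700/900]
  150 → container 5  [load 850/900]
  300 → container 6 (new)  [load 300/900]
6 containers opened.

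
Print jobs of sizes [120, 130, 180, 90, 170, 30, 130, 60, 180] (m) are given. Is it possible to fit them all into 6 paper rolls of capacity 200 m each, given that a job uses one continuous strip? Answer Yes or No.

No

Total = 1090 m; ⌈1090/200⌉ = 6.
The bound of 6 does not rule out 6, but exhaustive search shows no assignment into 6 paper rolls of capacity 200 m exists — the minimum is 7.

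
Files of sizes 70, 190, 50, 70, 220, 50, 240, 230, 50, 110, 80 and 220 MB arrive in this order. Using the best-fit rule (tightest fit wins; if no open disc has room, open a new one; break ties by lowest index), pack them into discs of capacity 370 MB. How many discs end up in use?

5

  70 → disc 1 (new)  [load 70/370]
  190 → disc 1  [load 260/370]
  50 → disc 1  [load 310/370]
  70 → disc 2 (new)  [load 70/370]
  220 → disc 2  [load 290/370]
  50 → disc 1  [load 360/370]
  240 → disc 3 (new)  [load 240/370]
  230 → disc 4 (new)  [load 230/370]
  50 → disc 2  [load 340/370]
  110 → disc 3  [load 350/370]
  80 → disc 4  [load 310/370]
  220 → disc 5 (new)  [load 220/370]
5 discs opened.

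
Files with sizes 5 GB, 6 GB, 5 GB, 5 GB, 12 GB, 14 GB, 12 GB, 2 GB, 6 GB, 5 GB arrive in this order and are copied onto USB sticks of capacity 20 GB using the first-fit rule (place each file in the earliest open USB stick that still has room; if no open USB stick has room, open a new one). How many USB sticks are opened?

  5 → USB stick 1 (new)  [load 5/20]
  6 → USB stick 1  [load 11/20]
  5 → USB stick 1  [load 16/20]
  5 → USB stick 2 (new)  [load 5/20]
  12 → USB stick 2  [load 17/20]
  14 → USB stick 3 (new)  [load 14/20]
  12 → USB stick 4 (new)  [load 12/20]
  2 → USB stick 1  [load 18/20]
  6 → USB stick 3  [load 20/20]
  5 → USB stick 4  [load 17/20]
4 USB sticks opened.

4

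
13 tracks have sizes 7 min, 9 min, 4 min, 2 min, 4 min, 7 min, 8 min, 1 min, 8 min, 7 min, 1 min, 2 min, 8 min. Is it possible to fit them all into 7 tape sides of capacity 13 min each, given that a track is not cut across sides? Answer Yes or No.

Yes

A valid assignment using 7 tape sides:
  side 1: 9 + 4 = 13
  side 2: 8 + 4 + 1 = 13
  side 3: 8 + 2 + 2 + 1 = 13
  side 4: 8 = 8
  side 5: 7 = 7
  side 6: 7 = 7
  side 7: 7 = 7
Every load is within 13 min, so 7 tape sides suffice.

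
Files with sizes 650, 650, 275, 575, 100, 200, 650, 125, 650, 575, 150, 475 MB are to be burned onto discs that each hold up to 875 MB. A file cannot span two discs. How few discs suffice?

7

Total = 650 + 650 + 650 + 650 + 575 + 575 + 475 + 275 + 200 + 150 + 125 + 100 = 5075 MB.
Lower bound: ⌈5075/875⌉ = 6 discs.
Also, 7 files each exceed 875/2 MB, and no two of those can share a disc, so at least 7 discs are needed.
A packing using 7 discs:
  disc 1: 650 + 200 = 850
  disc 2: 650 + 150 = 800
  disc 3: 650 + 125 + 100 = 875
  disc 4: 650 = 650
  disc 5: 575 + 275 = 850
  disc 6: 575 = 575
  disc 7: 475 = 475
This matches the lower bound, so 7 is optimal.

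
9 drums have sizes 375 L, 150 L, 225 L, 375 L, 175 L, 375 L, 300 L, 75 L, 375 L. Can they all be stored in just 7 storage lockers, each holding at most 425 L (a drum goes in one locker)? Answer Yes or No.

A valid assignment using 7 storage lockers:
  locker 1: 375 = 375
  locker 2: 375 = 375
  locker 3: 375 = 375
  locker 4: 375 = 375
  locker 5: 300 + 75 = 375
  locker 6: 225 + 175 = 400
  locker 7: 150 = 150
Every load is within 425 L, so 7 storage lockers suffice.

Yes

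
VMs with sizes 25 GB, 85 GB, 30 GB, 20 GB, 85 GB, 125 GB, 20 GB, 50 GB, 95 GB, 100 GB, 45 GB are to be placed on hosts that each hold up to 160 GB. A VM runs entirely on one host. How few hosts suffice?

5

Total = 125 + 100 + 95 + 85 + 85 + 50 + 45 + 30 + 25 + 20 + 20 = 680 GB.
Lower bound: ⌈680/160⌉ = 5 hosts.
A packing using 5 hosts:
  host 1: 125 + 30 = 155
  host 2: 100 + 50 = 150
  host 3: 95 + 45 + 20 = 160
  host 4: 85 + 25 + 20 = 130
  host 5: 85 = 85
This matches the lower bound, so 5 is optimal.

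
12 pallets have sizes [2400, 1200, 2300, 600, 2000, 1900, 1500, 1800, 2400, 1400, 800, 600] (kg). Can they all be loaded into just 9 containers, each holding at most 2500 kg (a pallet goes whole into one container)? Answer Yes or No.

A valid assignment using 9 containers:
  container 1: 2400 = 2400
  container 2: 2400 = 2400
  container 3: 2300 = 2300
  container 4: 2000 = 2000
  container 5: 1900 + 600 = 2500
  container 6: 1800 + 600 = 2400
  container 7: 1500 + 800 = 2300
  container 8: 1400 = 1400
  container 9: 1200 = 1200
Every load is within 2500 kg, so 9 containers suffice.

Yes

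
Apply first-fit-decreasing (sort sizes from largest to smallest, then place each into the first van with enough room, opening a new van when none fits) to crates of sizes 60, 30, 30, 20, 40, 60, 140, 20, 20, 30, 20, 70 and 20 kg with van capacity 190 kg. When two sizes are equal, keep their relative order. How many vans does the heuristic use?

Sorted descending: 140, 70, 60, 60, 40, 30, 30, 30, 20, 20, 20, 20, 20.
  140 → van 1 (new)  [load 140/190]
  70 → van 2 (new)  [load 70/190]
  60 → van 2  [load 130/190]
  60 → van 2  [load 190/190]
  40 → van 1  [load 180/190]
  30 → van 3 (new)  [load 30/190]
  30 → van 3  [load 60/190]
  30 → van 3  [load 90/190]
  20 → van 3  [load 110/190]
  20 → van 3  [load 130/190]
  20 → van 3  [load 150/190]
  20 → van 3  [load 170/190]
  20 → van 3  [load 190/190]
3 vans opened.

3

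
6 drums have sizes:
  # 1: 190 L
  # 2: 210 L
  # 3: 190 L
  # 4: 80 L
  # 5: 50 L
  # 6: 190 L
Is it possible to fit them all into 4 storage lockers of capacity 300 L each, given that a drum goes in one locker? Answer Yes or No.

A valid assignment using 4 storage lockers:
  locker 1: 210 + 80 = 290
  locker 2: 190 + 50 = 240
  locker 3: 190 = 190
  locker 4: 190 = 190
Every load is within 300 L, so 4 storage lockers suffice.

Yes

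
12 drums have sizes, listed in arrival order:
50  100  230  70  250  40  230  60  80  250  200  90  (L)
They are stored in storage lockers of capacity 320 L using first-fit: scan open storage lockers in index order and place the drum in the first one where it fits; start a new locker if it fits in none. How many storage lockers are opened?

  50 → locker 1 (new)  [load 50/320]
  100 → locker 1  [load 150/320]
  230 → locker 2 (new)  [load 230/320]
  70 → locker 1  [load 220/320]
  250 → locker 3 (new)  [load 250/320]
  40 → locker 1  [load 260/320]
  230 → locker 4 (new)  [load 230/320]
  60 → locker 1  [load 320/320]
  80 → locker 2  [load 310/320]
  250 → locker 5 (new)  [load 250/320]
  200 → locker 6 (new)  [load 200/320]
  90 → locker 4  [load 320/320]
6 storage lockers opened.

6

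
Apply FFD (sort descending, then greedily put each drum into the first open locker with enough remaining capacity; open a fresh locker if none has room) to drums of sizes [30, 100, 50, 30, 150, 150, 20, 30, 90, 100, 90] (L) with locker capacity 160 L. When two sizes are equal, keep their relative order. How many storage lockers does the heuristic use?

6

Sorted descending: 150, 150, 100, 100, 90, 90, 50, 30, 30, 30, 20.
  150 → locker 1 (new)  [load 150/160]
  150 → locker 2 (new)  [load 150/160]
  100 → locker 3 (new)  [load 100/160]
  100 → locker 4 (new)  [load 100/160]
  90 → locker 5 (new)  [load 90/160]
  90 → locker 6 (new)  [load 90/160]
  50 → locker 3  [load 150/160]
  30 → locker 4  [load 130/160]
  30 → locker 4  [load 160/160]
  30 → locker 5  [load 120/160]
  20 → locker 5  [load 140/160]
6 storage lockers opened.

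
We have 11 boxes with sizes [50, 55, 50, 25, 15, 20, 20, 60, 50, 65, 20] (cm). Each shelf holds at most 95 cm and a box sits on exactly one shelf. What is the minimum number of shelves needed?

Total = 65 + 60 + 55 + 50 + 50 + 50 + 25 + 20 + 20 + 20 + 15 = 430 cm.
Lower bound: ⌈430/95⌉ = 5 shelves.
Also, 6 boxes each exceed 95/2 cm, and no two of those can share a shelf, so at least 6 shelves are needed.
A packing using 6 shelves:
  shelf 1: 65 + 25 = 90
  shelf 2: 60 + 20 + 15 = 95
  shelf 3: 55 + 20 + 20 = 95
  shelf 4: 50 = 50
  shelf 5: 50 = 50
  shelf 6: 50 = 50
This matches the lower bound, so 6 is optimal.

6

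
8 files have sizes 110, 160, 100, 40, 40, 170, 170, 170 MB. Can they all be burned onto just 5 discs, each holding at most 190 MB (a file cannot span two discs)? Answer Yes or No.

No

Total = 960 MB; ⌈960/190⌉ = 6.
At least 6 discs are required, but only 5 are allowed.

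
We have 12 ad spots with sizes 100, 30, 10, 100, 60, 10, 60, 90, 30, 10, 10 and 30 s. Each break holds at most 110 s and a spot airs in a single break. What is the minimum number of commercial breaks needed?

6

Total = 100 + 100 + 90 + 60 + 60 + 30 + 30 + 30 + 10 + 10 + 10 + 10 = 540 s.
Lower bound: ⌈540/110⌉ = 5 commercial breaks.
A packing using 6 commercial breaks:
  break 1: 100 + 10 = 110
  break 2: 100 + 10 = 110
  break 3: 90 + 10 + 10 = 110
  break 4: 60 + 30 = 90
  break 5: 60 + 30 = 90
  break 6: 30 = 30
No arrangement into 5 commercial breaks stays within capacity, so 6 is optimal.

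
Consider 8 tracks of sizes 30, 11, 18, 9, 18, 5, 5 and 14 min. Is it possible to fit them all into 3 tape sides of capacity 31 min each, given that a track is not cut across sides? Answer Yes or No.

No

Total = 110 min; ⌈110/31⌉ = 4.
At least 4 tape sides are required, but only 3 are allowed.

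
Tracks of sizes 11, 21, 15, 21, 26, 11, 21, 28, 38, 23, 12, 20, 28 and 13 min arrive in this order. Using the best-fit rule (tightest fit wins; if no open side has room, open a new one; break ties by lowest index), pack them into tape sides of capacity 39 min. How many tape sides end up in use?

9

  11 → side 1 (new)  [load 11/39]
  21 → side 1  [load 32/39]
  15 → side 2 (new)  [load 15/39]
  21 → side 2  [load 36/39]
  26 → side 3 (new)  [load 26/39]
  11 → side 3  [load 37/39]
  21 → side 4 (new)  [load 21/39]
  28 → side 5 (new)  [load 28/39]
  38 → side 6 (new)  [load 38/39]
  23 → side 7 (new)  [load 23/39]
  12 → side 7  [load 35/39]
  20 → side 8 (new)  [load 20/39]
  28 → side 9 (new)  [load 28/39]
  13 → side 4  [load 34/39]
9 tape sides opened.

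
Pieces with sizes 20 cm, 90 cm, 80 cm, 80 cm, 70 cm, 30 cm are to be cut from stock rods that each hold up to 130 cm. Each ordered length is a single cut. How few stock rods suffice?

4

Total = 90 + 80 + 80 + 70 + 30 + 20 = 370 cm.
Lower bound: ⌈370/130⌉ = 3 stock rods.
Also, 4 pieces each exceed 65 cm, and no two of those can share a stock rod, so at least 4 stock rods are needed.
A packing using 4 stock rods:
  stock rod 1: 90 + 30 = 120
  stock rod 2: 80 + 20 = 100
  stock rod 3: 80 = 80
  stock rod 4: 70 = 70
This matches the lower bound, so 4 is optimal.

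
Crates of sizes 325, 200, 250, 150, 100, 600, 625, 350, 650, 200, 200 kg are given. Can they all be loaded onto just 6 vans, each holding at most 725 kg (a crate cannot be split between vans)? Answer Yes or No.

A valid assignment using 6 vans:
  van 1: 650 = 650
  van 2: 625 + 100 = 725
  van 3: 600 = 600
  van 4: 350 + 325 = 675
  van 5: 250 + 200 + 200 = 650
  van 6: 200 + 150 = 350
Every load is within 725 kg, so 6 vans suffice.

Yes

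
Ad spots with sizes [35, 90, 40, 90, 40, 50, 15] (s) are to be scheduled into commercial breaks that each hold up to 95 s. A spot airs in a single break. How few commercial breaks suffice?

4

Total = 90 + 90 + 50 + 40 + 40 + 35 + 15 = 360 s.
Lower bound: ⌈360/95⌉ = 4 commercial breaks.
A packing using 4 commercial breaks:
  break 1: 90 = 90
  break 2: 90 = 90
  break 3: 50 + 40 = 90
  break 4: 40 + 35 + 15 = 90
This matches the lower bound, so 4 is optimal.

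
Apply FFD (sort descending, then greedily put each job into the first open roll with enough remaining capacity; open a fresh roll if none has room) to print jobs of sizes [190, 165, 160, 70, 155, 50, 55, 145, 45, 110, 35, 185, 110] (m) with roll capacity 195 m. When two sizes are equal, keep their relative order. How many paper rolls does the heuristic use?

Sorted descending: 190, 185, 165, 160, 155, 145, 110, 110, 70, 55, 50, 45, 35.
  190 → roll 1 (new)  [load 190/195]
  185 → roll 2 (new)  [load 185/195]
  165 → roll 3 (new)  [load 165/195]
  160 → roll 4 (new)  [load 160/195]
  155 → roll 5 (new)  [load 155/195]
  145 → roll 6 (new)  [load 145/195]
  110 → roll 7 (new)  [load 110/195]
  110 → roll 8 (new)  [load 110/195]
  70 → roll 7  [load 180/195]
  55 → roll 8  [load 165/195]
  50 → roll 6  [load 195/195]
  45 → roll 9 (new)  [load 45/195]
  35 → roll 4  [load 195/195]
9 paper rolls opened.

9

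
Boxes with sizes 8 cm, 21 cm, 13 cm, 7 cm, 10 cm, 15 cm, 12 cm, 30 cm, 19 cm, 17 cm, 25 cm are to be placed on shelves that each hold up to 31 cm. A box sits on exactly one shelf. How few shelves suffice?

Total = 30 + 25 + 21 + 19 + 17 + 15 + 13 + 12 + 10 + 8 + 7 = 177 cm.
Lower bound: ⌈177/31⌉ = 6 shelves.
A packing using 6 shelves:
  shelf 1: 30 = 30
  shelf 2: 25 = 25
  shelf 3: 21 + 10 = 31
  shelf 4: 19 + 12 = 31
  shelf 5: 17 + 13 = 30
  shelf 6: 15 + 8 + 7 = 30
This matches the lower bound, so 6 is optimal.

6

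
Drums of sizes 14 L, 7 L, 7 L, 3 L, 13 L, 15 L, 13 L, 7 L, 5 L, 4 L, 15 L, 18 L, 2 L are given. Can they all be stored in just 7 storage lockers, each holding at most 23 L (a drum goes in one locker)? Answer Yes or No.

A valid assignment using 6 storage lockers:
  locker 1: 18 + 5 = 23
  locker 2: 15 + 7 = 22
  locker 3: 15 + 7 = 22
  locker 4: 14 + 7 + 2 = 23
  locker 5: 13 + 4 + 3 = 20
  locker 6: 13 = 13
That uses only 6 ≤ 7, so 7 storage lockers are enough.

Yes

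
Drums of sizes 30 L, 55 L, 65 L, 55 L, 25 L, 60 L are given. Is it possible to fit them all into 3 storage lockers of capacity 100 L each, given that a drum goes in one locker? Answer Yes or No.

Total = 290 L; ⌈290/100⌉ = 3.
4 drums each exceed half the capacity and cannot share a locker, forcing at least 4 storage lockers.
At least 4 storage lockers are required, but only 3 are allowed.

No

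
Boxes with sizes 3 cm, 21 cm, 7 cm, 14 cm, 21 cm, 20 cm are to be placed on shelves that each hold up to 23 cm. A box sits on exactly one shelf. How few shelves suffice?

4

Total = 21 + 21 + 20 + 14 + 7 + 3 = 86 cm.
Lower bound: ⌈86/23⌉ = 4 shelves.
A packing using 4 shelves:
  shelf 1: 21 = 21
  shelf 2: 21 = 21
  shelf 3: 20 + 3 = 23
  shelf 4: 14 + 7 = 21
This matches the lower bound, so 4 is optimal.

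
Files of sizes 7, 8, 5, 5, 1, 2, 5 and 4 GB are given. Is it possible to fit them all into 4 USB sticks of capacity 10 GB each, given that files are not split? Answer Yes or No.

Yes

A valid assignment using 4 USB sticks:
  USB stick 1: 8 + 2 = 10
  USB stick 2: 7 + 1 = 8
  USB stick 3: 5 + 5 = 10
  USB stick 4: 5 + 4 = 9
Every load is within 10 GB, so 4 USB sticks suffice.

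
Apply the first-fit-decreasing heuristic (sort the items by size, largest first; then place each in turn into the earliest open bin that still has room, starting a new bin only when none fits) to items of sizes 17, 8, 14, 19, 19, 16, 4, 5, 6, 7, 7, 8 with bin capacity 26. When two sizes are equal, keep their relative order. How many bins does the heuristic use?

6

Sorted descending: 19, 19, 17, 16, 14, 8, 8, 7, 7, 6, 5, 4.
  19 → bin 1 (new)  [load 19/26]
  19 → bin 2 (new)  [load 19/26]
  17 → bin 3 (new)  [load 17/26]
  16 → bin 4 (new)  [load 16/26]
  14 → bin 5 (new)  [load 14/26]
  8 → bin 3  [load 25/26]
  8 → bin 4  [load 24/26]
  7 → bin 1  [load 26/26]
  7 → bin 2  [load 26/26]
  6 → bin 5  [load 20/26]
  5 → bin 5  [load 25/26]
  4 → bin 6 (new)  [load 4/26]
6 bins opened.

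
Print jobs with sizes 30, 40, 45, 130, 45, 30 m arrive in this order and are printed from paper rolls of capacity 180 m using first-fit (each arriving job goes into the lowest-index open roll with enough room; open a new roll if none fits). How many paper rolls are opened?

2

  30 → roll 1 (new)  [load 30/180]
  40 → roll 1  [load 70/180]
  45 → roll 1  [load 115/180]
  130 → roll 2 (new)  [load 130/180]
  45 → roll 1  [load 160/180]
  30 → roll 2  [load 160/180]
2 paper rolls opened.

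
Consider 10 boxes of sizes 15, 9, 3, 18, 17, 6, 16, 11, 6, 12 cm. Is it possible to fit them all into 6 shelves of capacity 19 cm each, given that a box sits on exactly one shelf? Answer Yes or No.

Total = 113 cm; ⌈113/19⌉ = 6.
The bound of 6 does not rule out 6, but exhaustive search shows no assignment into 6 shelves of capacity 19 cm exists — the minimum is 7.

No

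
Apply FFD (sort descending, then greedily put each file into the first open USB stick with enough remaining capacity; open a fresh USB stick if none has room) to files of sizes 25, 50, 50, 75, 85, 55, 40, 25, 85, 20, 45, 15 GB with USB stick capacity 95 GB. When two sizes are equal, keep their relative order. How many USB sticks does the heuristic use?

Sorted descending: 85, 85, 75, 55, 50, 50, 45, 40, 25, 25, 20, 15.
  85 → USB stick 1 (new)  [load 85/95]
  85 → USB stick 2 (new)  [load 85/95]
  75 → USB stick 3 (new)  [load 75/95]
  55 → USB stick 4 (new)  [load 55/95]
  50 → USB stick 5 (new)  [load 50/95]
  50 → USB stick 6 (new)  [load 50/95]
  45 → USB stick 5  [load 95/95]
  40 → USB stick 4  [load 95/95]
  25 → USB stick 6  [load 75/95]
  25 → USB stick 7 (new)  [load 25/95]
  20 → USB stick 3  [load 95/95]
  15 → USB stick 6  [load 90/95]
7 USB sticks opened.

7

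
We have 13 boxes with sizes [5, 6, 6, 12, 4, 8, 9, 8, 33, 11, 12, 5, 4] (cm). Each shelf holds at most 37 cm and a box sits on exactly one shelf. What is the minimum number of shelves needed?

Total = 33 + 12 + 12 + 11 + 9 + 8 + 8 + 6 + 6 + 5 + 5 + 4 + 4 = 123 cm.
Lower bound: ⌈123/37⌉ = 4 shelves.
A packing using 4 shelves:
  shelf 1: 33 + 4 = 37
  shelf 2: 12 + 12 + 11 = 35
  shelf 3: 9 + 8 + 8 + 6 + 6 = 37
  shelf 4: 5 + 5 + 4 = 14
This matches the lower bound, so 4 is optimal.

4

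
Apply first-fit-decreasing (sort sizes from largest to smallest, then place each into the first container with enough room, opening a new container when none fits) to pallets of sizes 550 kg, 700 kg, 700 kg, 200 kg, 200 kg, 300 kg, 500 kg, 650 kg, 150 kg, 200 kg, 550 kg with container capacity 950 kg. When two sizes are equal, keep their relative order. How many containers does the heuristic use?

6

Sorted descending: 700, 700, 650, 550, 550, 500, 300, 200, 200, 200, 150.
  700 → container 1 (new)  [load 700/950]
  700 → container 2 (new)  [load 700/950]
  650 → container 3 (new)  [load 650/950]
  550 → container 4 (new)  [load 550/950]
  550 → container 5 (new)  [load 550/950]
  500 → container 6 (new)  [load 500/950]
  300 → container 3  [load 950/950]
  200 → container 1  [load 900/950]
  200 → container 2  [load 900/950]
  200 → container 4  [load 750/950]
  150 → container 4  [load 900/950]
6 containers opened.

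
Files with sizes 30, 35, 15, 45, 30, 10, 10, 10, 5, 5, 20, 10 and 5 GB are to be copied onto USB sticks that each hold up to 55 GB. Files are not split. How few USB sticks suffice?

5

Total = 45 + 35 + 30 + 30 + 20 + 15 + 10 + 10 + 10 + 10 + 5 + 5 + 5 = 230 GB.
Lower bound: ⌈230/55⌉ = 5 USB sticks.
A packing using 5 USB sticks:
  USB stick 1: 45 + 10 = 55
  USB stick 2: 35 + 20 = 55
  USB stick 3: 30 + 15 + 10 = 55
  USB stick 4: 30 + 10 + 10 + 5 = 55
  USB stick 5: 5 + 5 = 10
This matches the lower bound, so 5 is optimal.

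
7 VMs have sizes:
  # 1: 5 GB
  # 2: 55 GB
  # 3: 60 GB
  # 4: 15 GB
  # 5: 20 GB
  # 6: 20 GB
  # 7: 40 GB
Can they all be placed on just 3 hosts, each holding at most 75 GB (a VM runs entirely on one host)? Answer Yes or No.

Yes

A valid assignment using 3 hosts:
  host 1: 60 + 15 = 75
  host 2: 55 + 20 = 75
  host 3: 40 + 20 + 5 = 65
Every load is within 75 GB, so 3 hosts suffice.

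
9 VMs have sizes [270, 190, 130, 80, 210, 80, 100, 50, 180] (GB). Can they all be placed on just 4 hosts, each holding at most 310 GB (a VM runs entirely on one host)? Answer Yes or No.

Total = 1290 GB; ⌈1290/310⌉ = 5.
At least 5 hosts are required, but only 4 are allowed.

No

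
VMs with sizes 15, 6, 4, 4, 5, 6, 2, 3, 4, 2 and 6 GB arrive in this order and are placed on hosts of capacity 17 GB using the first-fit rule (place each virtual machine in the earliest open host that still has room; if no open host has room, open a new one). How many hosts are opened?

  15 → host 1 (new)  [load 15/17]
  6 → host 2 (new)  [load 6/17]
  4 → host 2  [load 10/17]
  4 → host 2  [load 14/17]
  5 → host 3 (new)  [load 5/17]
  6 → host 3  [load 11/17]
  2 → host 1  [load 17/17]
  3 → host 2  [load 17/17]
  4 → host 3  [load 15/17]
  2 → host 3  [load 17/17]
  6 → host 4 (new)  [load 6/17]
4 hosts opened.

4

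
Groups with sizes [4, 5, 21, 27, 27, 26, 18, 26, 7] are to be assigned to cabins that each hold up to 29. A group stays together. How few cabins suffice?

6

Total = 27 + 27 + 26 + 26 + 21 + 18 + 7 + 5 + 4 = 161.
Lower bound: ⌈161/29⌉ = 6 cabins.
A packing using 6 cabins:
  cabin 1: 27 = 27
  cabin 2: 27 = 27
  cabin 3: 26 = 26
  cabin 4: 26 = 26
  cabin 5: 21 + 7 = 28
  cabin 6: 18 + 5 + 4 = 27
This matches the lower bound, so 6 is optimal.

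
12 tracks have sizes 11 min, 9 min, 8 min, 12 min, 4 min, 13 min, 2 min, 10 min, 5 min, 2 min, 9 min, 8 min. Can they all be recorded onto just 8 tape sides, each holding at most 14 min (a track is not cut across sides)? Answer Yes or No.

A valid assignment using 8 tape sides:
  side 1: 13 = 13
  side 2: 12 + 2 = 14
  side 3: 11 + 2 = 13
  side 4: 10 + 4 = 14
  side 5: 9 + 5 = 14
  side 6: 9 = 9
  side 7: 8 = 8
  side 8: 8 = 8
Every load is within 14 min, so 8 tape sides suffice.

Yes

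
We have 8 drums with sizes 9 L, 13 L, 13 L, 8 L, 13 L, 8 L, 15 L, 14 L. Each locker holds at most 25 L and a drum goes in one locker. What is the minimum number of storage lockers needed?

Total = 15 + 14 + 13 + 13 + 13 + 9 + 8 + 8 = 93 L.
Lower bound: ⌈93/25⌉ = 4 storage lockers.
Also, 5 drums each exceed 25/2 L, and no two of those can share a locker, so at least 5 storage lockers are needed.
A packing using 5 storage lockers:
  locker 1: 15 + 9 = 24
  locker 2: 14 + 8 = 22
  locker 3: 13 + 8 = 21
  locker 4: 13 = 13
  locker 5: 13 = 13
This matches the lower bound, so 5 is optimal.

5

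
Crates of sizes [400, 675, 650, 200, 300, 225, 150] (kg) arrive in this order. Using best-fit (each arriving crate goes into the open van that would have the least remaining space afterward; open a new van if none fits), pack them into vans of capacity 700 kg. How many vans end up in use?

4

  400 → van 1 (new)  [load 400/700]
  675 → van 2 (new)  [load 675/700]
  650 → van 3 (new)  [load 650/700]
  200 → van 1  [load 600/700]
  300 → van 4 (new)  [load 300/700]
  225 → van 4  [load 525/700]
  150 → van 4  [load 675/700]
4 vans opened.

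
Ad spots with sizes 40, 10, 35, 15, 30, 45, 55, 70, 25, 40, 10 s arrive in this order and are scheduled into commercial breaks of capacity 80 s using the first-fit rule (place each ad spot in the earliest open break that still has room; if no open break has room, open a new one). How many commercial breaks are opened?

  40 → break 1 (new)  [load 40/80]
  10 → break 1  [load 50/80]
  35 → break 2 (new)  [load 35/80]
  15 → break 1  [load 65/80]
  30 → break 2  [load 65/80]
  45 → break 3 (new)  [load 45/80]
  55 → break 4 (new)  [load 55/80]
  70 → break 5 (new)  [load 70/80]
  25 → break 3  [load 70/80]
  40 → break 6 (new)  [load 40/80]
  10 → break 1  [load 75/80]
6 commercial breaks opened.

6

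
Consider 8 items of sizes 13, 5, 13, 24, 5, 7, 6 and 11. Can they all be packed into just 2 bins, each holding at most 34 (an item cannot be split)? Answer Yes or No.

No

Total = 84; ⌈84/34⌉ = 3.
At least 3 bins are required, but only 2 are allowed.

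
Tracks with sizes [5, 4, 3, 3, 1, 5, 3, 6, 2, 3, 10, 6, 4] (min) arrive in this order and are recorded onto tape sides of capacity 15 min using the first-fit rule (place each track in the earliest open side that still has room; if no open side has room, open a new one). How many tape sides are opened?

  5 → side 1 (new)  [load 5/15]
  4 → side 1  [load 9/15]
  3 → side 1  [load 12/15]
  3 → side 1  [load 15/15]
  1 → side 2 (new)  [load 1/15]
  5 → side 2  [load 6/15]
  3 → side 2  [load 9/15]
  6 → side 2  [load 15/15]
  2 → side 3 (new)  [load 2/15]
  3 → side 3  [load 5/15]
  10 → side 3  [load 15/15]
  6 → side 4 (new)  [load 6/15]
  4 → side 4  [load 10/15]
4 tape sides opened.

4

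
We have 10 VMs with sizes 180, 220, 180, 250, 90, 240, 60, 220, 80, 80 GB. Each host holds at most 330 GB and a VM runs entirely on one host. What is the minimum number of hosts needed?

6

Total = 250 + 240 + 220 + 220 + 180 + 180 + 90 + 80 + 80 + 60 = 1600 GB.
Lower bound: ⌈1600/330⌉ = 5 hosts.
Also, 6 VMs each exceed 165 GB, and no two of those can share a host, so at least 6 hosts are needed.
A packing using 6 hosts:
  host 1: 250 + 80 = 330
  host 2: 240 + 90 = 330
  host 3: 220 + 80 = 300
  host 4: 220 + 60 = 280
  host 5: 180 = 180
  host 6: 180 = 180
This matches the lower bound, so 6 is optimal.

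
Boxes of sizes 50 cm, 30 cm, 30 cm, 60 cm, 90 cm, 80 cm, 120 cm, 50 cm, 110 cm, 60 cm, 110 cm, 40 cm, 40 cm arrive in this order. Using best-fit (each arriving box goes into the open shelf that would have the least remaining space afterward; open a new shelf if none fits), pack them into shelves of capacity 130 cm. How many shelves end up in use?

  50 → shelf 1 (new)  [load 50/130]
  30 → shelf 1  [load 80/130]
  30 → shelf 1  [load 110/130]
  60 → shelf 2 (new)  [load 60/130]
  90 → shelf 3 (new)  [load 90/130]
  80 → shelf 4 (new)  [load 80/130]
  120 → shelf 5 (new)  [load 120/130]
  50 → shelf 4  [load 130/130]
  110 → shelf 6 (new)  [load 110/130]
  60 → shelf 2  [load 120/130]
  110 → shelf 7 (new)  [load 110/130]
  40 → shelf 3  [load 130/130]
  40 → shelf 8 (new)  [load 40/130]
8 shelves opened.

8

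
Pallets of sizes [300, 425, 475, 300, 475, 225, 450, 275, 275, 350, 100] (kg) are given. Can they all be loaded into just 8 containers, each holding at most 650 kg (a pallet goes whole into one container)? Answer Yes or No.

A valid assignment using 7 containers:
  container 1: 475 + 100 = 575
  container 2: 475 = 475
  container 3: 450 = 450
  container 4: 425 + 225 = 650
  container 5: 350 + 300 = 650
  container 6: 300 + 275 = 575
  container 7: 275 = 275
That uses only 7 ≤ 8, so 8 containers are enough.

Yes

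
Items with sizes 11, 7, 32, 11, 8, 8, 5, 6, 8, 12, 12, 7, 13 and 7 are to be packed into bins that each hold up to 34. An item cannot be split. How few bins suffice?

Total = 32 + 13 + 12 + 12 + 11 + 11 + 8 + 8 + 8 + 7 + 7 + 7 + 6 + 5 = 147.
Lower bound: ⌈147/34⌉ = 5 bins.
A packing using 5 bins:
  bin 1: 32 = 32
  bin 2: 13 + 12 + 8 = 33
  bin 3: 12 + 11 + 11 = 34
  bin 4: 8 + 8 + 7 + 7 = 30
  bin 5: 7 + 6 + 5 = 18
This matches the lower bound, so 5 is optimal.

5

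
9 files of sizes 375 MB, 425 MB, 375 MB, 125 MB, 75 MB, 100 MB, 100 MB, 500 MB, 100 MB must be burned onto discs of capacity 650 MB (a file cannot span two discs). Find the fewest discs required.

4

Total = 500 + 425 + 375 + 375 + 125 + 100 + 100 + 100 + 75 = 2175 MB.
Lower bound: ⌈2175/650⌉ = 4 discs.
A packing using 4 discs:
  disc 1: 500 + 125 = 625
  disc 2: 425 + 100 + 100 = 625
  disc 3: 375 + 100 + 75 = 550
  disc 4: 375 = 375
This matches the lower bound, so 4 is optimal.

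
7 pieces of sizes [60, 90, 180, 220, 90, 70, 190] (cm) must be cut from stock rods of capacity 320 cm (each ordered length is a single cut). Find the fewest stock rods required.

3

Total = 220 + 190 + 180 + 90 + 90 + 70 + 60 = 900 cm.
Lower bound: ⌈900/320⌉ = 3 stock rods.
A packing using 3 stock rods:
  stock rod 1: 220 + 90 = 310
  stock rod 2: 190 + 90 = 280
  stock rod 3: 180 + 70 + 60 = 310
This matches the lower bound, so 3 is optimal.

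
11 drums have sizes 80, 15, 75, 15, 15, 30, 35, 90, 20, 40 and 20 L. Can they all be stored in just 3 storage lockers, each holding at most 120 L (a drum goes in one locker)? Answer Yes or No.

No

Total = 435 L; ⌈435/120⌉ = 4.
At least 4 storage lockers are required, but only 3 are allowed.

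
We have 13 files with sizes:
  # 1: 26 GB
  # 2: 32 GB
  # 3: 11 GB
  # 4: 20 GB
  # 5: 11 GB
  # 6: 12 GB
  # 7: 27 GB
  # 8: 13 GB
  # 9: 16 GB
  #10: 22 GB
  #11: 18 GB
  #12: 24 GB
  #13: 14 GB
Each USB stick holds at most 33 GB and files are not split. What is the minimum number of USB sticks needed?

9

Total = 32 + 27 + 26 + 24 + 22 + 20 + 18 + 16 + 14 + 13 + 12 + 11 + 11 = 246 GB.
Lower bound: ⌈246/33⌉ = 8 USB sticks.
A packing using 9 USB sticks:
  USB stick 1: 32 = 32
  USB stick 2: 27 = 27
  USB stick 3: 26 = 26
  USB stick 4: 24 = 24
  USB stick 5: 22 + 11 = 33
  USB stick 6: 20 + 13 = 33
  USB stick 7: 18 + 14 = 32
  USB stick 8: 16 + 12 = 28
  USB stick 9: 11 = 11
No arrangement into 8 USB sticks stays within capacity, so 9 is optimal.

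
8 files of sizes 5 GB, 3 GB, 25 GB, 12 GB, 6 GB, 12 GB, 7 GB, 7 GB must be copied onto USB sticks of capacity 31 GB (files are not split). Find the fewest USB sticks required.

3

Total = 25 + 12 + 12 + 7 + 7 + 6 + 5 + 3 = 77 GB.
Lower bound: ⌈77/31⌉ = 3 USB sticks.
A packing using 3 USB sticks:
  USB stick 1: 25 + 6 = 31
  USB stick 2: 12 + 12 + 7 = 31
  USB stick 3: 7 + 5 + 3 = 15
This matches the lower bound, so 3 is optimal.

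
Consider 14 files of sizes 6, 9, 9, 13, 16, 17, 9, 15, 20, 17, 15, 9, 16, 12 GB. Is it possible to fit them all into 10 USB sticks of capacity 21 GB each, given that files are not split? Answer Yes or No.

Total = 183 GB; ⌈183/21⌉ = 9.
The bound of 9 does not rule out 10, but exhaustive search shows no assignment into 10 USB sticks of capacity 21 GB exists — the minimum is 11.

No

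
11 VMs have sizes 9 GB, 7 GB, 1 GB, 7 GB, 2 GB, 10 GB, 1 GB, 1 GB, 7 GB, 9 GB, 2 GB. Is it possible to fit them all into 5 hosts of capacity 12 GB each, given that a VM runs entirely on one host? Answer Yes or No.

No

Total = 56 GB; ⌈56/12⌉ = 5.
6 VMs each exceed half the capacity and cannot share a host, forcing at least 6 hosts.
At least 6 hosts are required, but only 5 are allowed.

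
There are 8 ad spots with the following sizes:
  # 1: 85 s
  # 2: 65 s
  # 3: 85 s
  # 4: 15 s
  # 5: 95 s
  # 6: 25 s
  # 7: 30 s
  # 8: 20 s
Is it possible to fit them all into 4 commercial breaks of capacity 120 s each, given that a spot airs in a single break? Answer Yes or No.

Yes

A valid assignment using 4 commercial breaks:
  break 1: 95 + 25 = 120
  break 2: 85 + 30 = 115
  break 3: 85 + 20 + 15 = 120
  break 4: 65 = 65
Every load is within 120 s, so 4 commercial breaks suffice.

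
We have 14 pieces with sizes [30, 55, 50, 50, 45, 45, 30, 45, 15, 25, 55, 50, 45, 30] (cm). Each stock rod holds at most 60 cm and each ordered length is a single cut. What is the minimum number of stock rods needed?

11

Total = 55 + 55 + 50 + 50 + 50 + 45 + 45 + 45 + 45 + 30 + 30 + 30 + 25 + 15 = 570 cm.
Lower bound: ⌈570/60⌉ = 10 stock rods.
A packing using 11 stock rods:
  stock rod 1: 55 = 55
  stock rod 2: 55 = 55
  stock rod 3: 50 = 50
  stock rod 4: 50 = 50
  stock rod 5: 50 = 50
  stock rod 6: 45 + 15 = 60
  stock rod 7: 45 = 45
  stock rod 8: 45 = 45
  stock rod 9: 45 = 45
  stock rod 10: 30 + 30 = 60
  stock rod 11: 30 + 25 = 55
No arrangement into 10 stock rods stays within capacity, so 11 is optimal.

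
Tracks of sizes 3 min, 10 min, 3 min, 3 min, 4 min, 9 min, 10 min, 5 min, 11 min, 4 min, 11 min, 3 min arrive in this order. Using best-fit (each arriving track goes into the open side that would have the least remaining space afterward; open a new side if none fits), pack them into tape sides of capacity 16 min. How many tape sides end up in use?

5

  3 → side 1 (new)  [load 3/16]
  10 → side 1  [load 13/16]
  3 → side 1  [load 16/16]
  3 → side 2 (new)  [load 3/16]
  4 → side 2  [load 7/16]
  9 → side 2  [load 16/16]
  10 → side 3 (new)  [load 10/16]
  5 → side 3  [load 15/16]
  11 → side 4 (new)  [load 11/16]
  4 → side 4  [load 15/16]
  11 → side 5 (new)  [load 11/16]
  3 → side 5  [load 14/16]
5 tape sides opened.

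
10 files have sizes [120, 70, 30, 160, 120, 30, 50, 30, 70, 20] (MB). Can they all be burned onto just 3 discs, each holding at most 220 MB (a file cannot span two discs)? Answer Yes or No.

Total = 700 MB; ⌈700/220⌉ = 4.
At least 4 discs are required, but only 3 are allowed.

No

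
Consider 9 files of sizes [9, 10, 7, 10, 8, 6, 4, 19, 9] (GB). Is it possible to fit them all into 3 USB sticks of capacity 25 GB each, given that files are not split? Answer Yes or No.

Total = 82 GB; ⌈82/25⌉ = 4.
At least 4 USB sticks are required, but only 3 are allowed.

No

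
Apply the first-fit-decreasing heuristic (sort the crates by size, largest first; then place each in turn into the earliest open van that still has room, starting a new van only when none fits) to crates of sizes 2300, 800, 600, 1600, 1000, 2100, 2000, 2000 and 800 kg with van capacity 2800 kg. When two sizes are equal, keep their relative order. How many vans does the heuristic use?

5

Sorted descending: 2300, 2100, 2000, 2000, 1600, 1000, 800, 800, 600.
  2300 → van 1 (new)  [load 2300/2800]
  2100 → van 2 (new)  [load 2100/2800]
  2000 → van 3 (new)  [load 2000/2800]
  2000 → van 4 (new)  [load 2000/2800]
  1600 → van 5 (new)  [load 1600/2800]
  1000 → van 5  [load 2600/2800]
  800 → van 3  [load 2800/2800]
  800 → van 4  [load 2800/2800]
  600 → van 2  [load 2700/2800]
5 vans opened.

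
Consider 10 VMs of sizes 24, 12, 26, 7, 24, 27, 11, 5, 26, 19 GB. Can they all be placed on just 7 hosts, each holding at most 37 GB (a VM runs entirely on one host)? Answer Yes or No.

Yes

A valid assignment using 6 hosts:
  host 1: 27 + 7 = 34
  host 2: 26 + 11 = 37
  host 3: 26 + 5 = 31
  host 4: 24 + 12 = 36
  host 5: 24 = 24
  host 6: 19 = 19
That uses only 6 ≤ 7, so 7 hosts are enough.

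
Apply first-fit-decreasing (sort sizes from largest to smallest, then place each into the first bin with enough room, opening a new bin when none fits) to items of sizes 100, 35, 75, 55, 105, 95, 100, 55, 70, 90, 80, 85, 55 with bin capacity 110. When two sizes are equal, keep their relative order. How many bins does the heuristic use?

Sorted descending: 105, 100, 100, 95, 90, 85, 80, 75, 70, 55, 55, 55, 35.
  105 → bin 1 (new)  [load 105/110]
  100 → bin 2 (new)  [load 100/110]
  100 → bin 3 (new)  [load 100/110]
  95 → bin 4 (new)  [load 95/110]
  90 → bin 5 (new)  [load 90/110]
  85 → bin 6 (new)  [load 85/110]
  80 → bin 7 (new)  [load 80/110]
  75 → bin 8 (new)  [load 75/110]
  70 → bin 9 (new)  [load 70/110]
  55 → bin 10 (new)  [load 55/110]
  55 → bin 10  [load 110/110]
  55 → bin 11 (new)  [load 55/110]
  35 → bin 8  [load 110/110]
11 bins opened.

11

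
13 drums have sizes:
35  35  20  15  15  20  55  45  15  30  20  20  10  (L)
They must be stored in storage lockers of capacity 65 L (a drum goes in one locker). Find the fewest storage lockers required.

6

Total = 55 + 45 + 35 + 35 + 30 + 20 + 20 + 20 + 20 + 15 + 15 + 15 + 10 = 335 L.
Lower bound: ⌈335/65⌉ = 6 storage lockers.
A packing using 6 storage lockers:
  locker 1: 55 + 10 = 65
  locker 2: 45 + 20 = 65
  locker 3: 35 + 30 = 65
  locker 4: 35 + 20 = 55
  locker 5: 20 + 20 + 15 = 55
  locker 6: 15 + 15 = 30
This matches the lower bound, so 6 is optimal.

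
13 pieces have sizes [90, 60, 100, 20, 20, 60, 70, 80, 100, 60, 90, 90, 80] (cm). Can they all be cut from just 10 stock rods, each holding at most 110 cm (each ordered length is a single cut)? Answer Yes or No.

No

Total = 920 cm; ⌈920/110⌉ = 9.
11 pieces each exceed half the capacity and cannot share a stock rod, forcing at least 11 stock rods.
At least 11 stock rods are required, but only 10 are allowed.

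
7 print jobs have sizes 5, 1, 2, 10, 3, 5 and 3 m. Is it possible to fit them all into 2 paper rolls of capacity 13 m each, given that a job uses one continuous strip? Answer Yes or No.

Total = 29 m; ⌈29/13⌉ = 3.
At least 3 paper rolls are required, but only 2 are allowed.

No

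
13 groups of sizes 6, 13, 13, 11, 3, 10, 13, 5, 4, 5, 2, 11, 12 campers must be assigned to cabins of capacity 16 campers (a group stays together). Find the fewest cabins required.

Total = 13 + 13 + 13 + 12 + 11 + 11 + 10 + 6 + 5 + 5 + 4 + 3 + 2 = 108 campers.
Lower bound: ⌈108/16⌉ = 7 cabins.
A packing using 7 cabins:
  cabin 1: 13 + 3 = 16
  cabin 2: 13 + 2 = 15
  cabin 3: 13 = 13
  cabin 4: 12 + 4 = 16
  cabin 5: 11 + 5 = 16
  cabin 6: 11 + 5 = 16
  cabin 7: 10 + 6 = 16
This matches the lower bound, so 7 is optimal.

7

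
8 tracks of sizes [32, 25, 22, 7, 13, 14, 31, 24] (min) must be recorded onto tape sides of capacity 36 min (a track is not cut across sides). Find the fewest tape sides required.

Total = 32 + 31 + 25 + 24 + 22 + 14 + 13 + 7 = 168 min.
Lower bound: ⌈168/36⌉ = 5 tape sides.
A packing using 6 tape sides:
  side 1: 32 = 32
  side 2: 31 = 31
  side 3: 25 + 7 = 32
  side 4: 24 = 24
  side 5: 22 + 14 = 36
  side 6: 13 = 13
No arrangement into 5 tape sides stays within capacity, so 6 is optimal.

6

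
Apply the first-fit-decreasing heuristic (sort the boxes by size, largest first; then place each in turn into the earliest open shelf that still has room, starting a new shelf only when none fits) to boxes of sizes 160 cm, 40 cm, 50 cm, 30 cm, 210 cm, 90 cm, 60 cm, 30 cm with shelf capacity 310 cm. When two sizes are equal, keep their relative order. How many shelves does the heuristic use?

3

Sorted descending: 210, 160, 90, 60, 50, 40, 30, 30.
  210 → shelf 1 (new)  [load 210/310]
  160 → shelf 2 (new)  [load 160/310]
  90 → shelf 1  [load 300/310]
  60 → shelf 2  [load 220/310]
  50 → shelf 2  [load 270/310]
  40 → shelf 2  [load 310/310]
  30 → shelf 3 (new)  [load 30/310]
  30 → shelf 3  [load 60/310]
3 shelves opened.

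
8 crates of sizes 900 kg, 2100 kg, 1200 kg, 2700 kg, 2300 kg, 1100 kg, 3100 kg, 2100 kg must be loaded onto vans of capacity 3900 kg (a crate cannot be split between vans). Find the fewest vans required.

5

Total = 3100 + 2700 + 2300 + 2100 + 2100 + 1200 + 1100 + 900 = 15500 kg.
Lower bound: ⌈15500/3900⌉ = 4 vans.
Also, 5 crates each exceed 1950 kg, and no two of those can share a van, so at least 5 vans are needed.
A packing using 5 vans:
  van 1: 3100 = 3100
  van 2: 2700 + 1200 = 3900
  van 3: 2300 + 1100 = 3400
  van 4: 2100 + 900 = 3000
  van 5: 2100 = 2100
This matches the lower bound, so 5 is optimal.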